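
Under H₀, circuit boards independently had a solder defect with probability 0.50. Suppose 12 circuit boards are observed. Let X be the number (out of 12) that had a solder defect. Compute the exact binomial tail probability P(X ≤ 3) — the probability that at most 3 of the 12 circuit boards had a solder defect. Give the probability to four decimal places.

P = 0.0730

X is binomial with n = 12 and p = 0.50.
P(X ≤ 3) = C(12,0)·0.50^0·0.50^12 + C(12,1)·0.50^1·0.50^11 + C(12,2)·0.50^2·0.50^10 + C(12,3)·0.50^3·0.50^9.
= 0.000244 + 0.002930 + 0.016113 + 0.053711 = 0.0730.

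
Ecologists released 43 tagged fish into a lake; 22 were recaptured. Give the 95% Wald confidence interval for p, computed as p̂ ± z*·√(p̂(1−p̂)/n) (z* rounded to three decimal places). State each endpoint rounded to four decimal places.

(0.3622, 0.6610)

The sample proportion is 22/43 = 0.51163.
SE(p̂) = √(0.51163·0.48837/43) = 0.076229.
For 95% confidence, z* = 1.960.
Margin of error: 1.960 × 0.076229 = 0.14941.
Interval: 0.51163 ± 0.14941 → (0.3622, 0.6610).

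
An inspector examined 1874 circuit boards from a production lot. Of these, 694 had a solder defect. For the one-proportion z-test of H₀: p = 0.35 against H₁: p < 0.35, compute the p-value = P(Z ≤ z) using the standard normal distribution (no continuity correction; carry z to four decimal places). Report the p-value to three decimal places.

p-value = 0.967

p̂ = 694/1874 = 0.37033.
Under H₀, SE = √(p₀(1−p₀)/n) = √(0.35·0.65/1874) = √0.000121398 = 0.011018.
Test statistic (full precision, shown to 4 dp): z = (694/1874 − 0.35)/SE₀ ≈ 1.8452.
From the standard normal, P(Z ≤ z) = 0.967.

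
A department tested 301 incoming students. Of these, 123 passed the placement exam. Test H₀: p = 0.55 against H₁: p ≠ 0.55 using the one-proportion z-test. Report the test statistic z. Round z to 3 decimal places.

Sample proportion p̂ = 123/301 = 0.40864.
SE₀ = √(0.55·0.45/301) = 0.028675.
Test statistic: z = -0.14136/0.028675 = -4.930.

z = -4.930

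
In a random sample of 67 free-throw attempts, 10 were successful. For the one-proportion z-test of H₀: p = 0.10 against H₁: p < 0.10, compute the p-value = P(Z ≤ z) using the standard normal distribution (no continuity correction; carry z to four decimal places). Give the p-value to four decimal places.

p̂ = 10/67 = 0.14925.
SE₀ = √(0.10·0.90/67) = 0.036651.
z = (p̂ − p₀)/SE = (10/67 − 0.10)/0.036651 ≈ 1.3439.
p-value = P(Z ≤ z) with z = 1.3439 → 0.9105.

p-value = 0.9105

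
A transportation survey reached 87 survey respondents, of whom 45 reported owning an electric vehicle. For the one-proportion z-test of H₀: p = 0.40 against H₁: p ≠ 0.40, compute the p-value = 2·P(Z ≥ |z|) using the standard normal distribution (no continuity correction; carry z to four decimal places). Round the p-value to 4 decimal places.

p-value = 0.0256

The sample proportion is 45/87 = 0.51724.
SE₀ = √(0.40·0.60/87) = 0.052523.
z = (p̂ − p₀)/SE = (45/87 − 0.40)/0.052523 ≈ 2.2322.
From the standard normal, 2·P(Z ≥ |z|) = 0.0256.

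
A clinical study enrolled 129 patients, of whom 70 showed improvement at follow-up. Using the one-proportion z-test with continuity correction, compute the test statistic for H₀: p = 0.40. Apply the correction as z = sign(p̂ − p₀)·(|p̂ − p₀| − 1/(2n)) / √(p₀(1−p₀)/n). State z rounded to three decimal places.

z = 3.217

p̂ = 70/129 = 0.54264. p̂ − p₀ = 0.142636.
1/(2n) = 0.003876.
Corrected numerator: |0.142636| − 0.003876 = 0.138760.
SE₀ = √(0.40·0.60/129) = 0.043133.
z = +0.138760/0.043133 = 3.217.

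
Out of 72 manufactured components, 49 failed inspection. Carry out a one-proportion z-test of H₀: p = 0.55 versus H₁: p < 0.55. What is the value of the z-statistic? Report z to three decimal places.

z = 2.227

Sample proportion p̂ = 49/72 = 0.68056.
SE₀ = √(0.55·0.45/72) = 0.058630.
z = (0.68056 − 0.55)/0.058630 = 0.13056/0.058630 = 2.227.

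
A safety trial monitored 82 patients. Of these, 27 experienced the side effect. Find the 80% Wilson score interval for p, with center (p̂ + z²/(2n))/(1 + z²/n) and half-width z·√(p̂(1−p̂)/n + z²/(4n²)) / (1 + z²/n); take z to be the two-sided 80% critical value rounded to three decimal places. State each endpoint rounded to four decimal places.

(0.2667, 0.3986)

p̂ = 27/82 = 0.32927; z = 1.282, so z² = 1.643524.
1 + z²/n = 1.020043.
Center = (0.32927 + 0.010021)/1.020043 = 0.33262.
Radicand: p̂(1−p̂)/n + z²/(4n²) = 0.002693301 + 0.000061107 = 0.002754408.
Half-width = 1.282·√0.002754408/1.020043 = 0.06596.
So the interval runs from 0.2667 to 0.3986.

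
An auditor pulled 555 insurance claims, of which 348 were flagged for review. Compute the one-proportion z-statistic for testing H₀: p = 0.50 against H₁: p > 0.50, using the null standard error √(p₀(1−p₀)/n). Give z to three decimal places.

With x = 348 successes in n = 555, p̂ = 0.62703.
Null standard error: √(0.50·0.50/555) = √0.000450450 = 0.021224.
Test statistic: z = 0.12703/0.021224 = 5.985.

z = 5.985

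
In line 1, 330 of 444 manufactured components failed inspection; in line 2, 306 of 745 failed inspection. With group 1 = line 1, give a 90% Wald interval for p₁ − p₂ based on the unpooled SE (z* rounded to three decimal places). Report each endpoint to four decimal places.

(0.2873, 0.3777)

p̂₁ = 0.74324, p̂₂ = 0.41074, so the observed difference is 0.33250.
Unpooled SE = √(p̂₁(1−p̂₁)/n₁ + p̂₂(1−p̂₂)/n₂) = √(0.000429803 + 0.000324876) = 0.027471.
The 90% critical value is z* = 1.645. Margin = 1.645·0.027471 = 0.04519.
So the interval runs from 0.2873 to 0.3777.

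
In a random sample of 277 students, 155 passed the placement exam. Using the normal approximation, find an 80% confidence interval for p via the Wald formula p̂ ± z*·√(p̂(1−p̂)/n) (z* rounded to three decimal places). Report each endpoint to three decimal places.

(0.521, 0.598)

The sample proportion is 155/277 = 0.55957.
SE(p̂) = √(0.55957·0.44043/277) = 0.029828.
z* = 1.282 at the 80% level.
Margin = 1.282·0.029828 = 0.03824.
Interval: 0.55957 ± 0.03824 → (0.521, 0.598).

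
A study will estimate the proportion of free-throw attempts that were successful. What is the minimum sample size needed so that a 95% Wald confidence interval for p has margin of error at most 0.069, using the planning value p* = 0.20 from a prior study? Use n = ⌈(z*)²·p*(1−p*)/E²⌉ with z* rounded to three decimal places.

z* = 1.960 at the 95% level.
p*(1−p*) = 0.20·0.80 = 0.1600.
Required n before rounding: 3.841600 × 0.1600 / 0.069² = 129.102.
Rounding up, n = 130.

n = 130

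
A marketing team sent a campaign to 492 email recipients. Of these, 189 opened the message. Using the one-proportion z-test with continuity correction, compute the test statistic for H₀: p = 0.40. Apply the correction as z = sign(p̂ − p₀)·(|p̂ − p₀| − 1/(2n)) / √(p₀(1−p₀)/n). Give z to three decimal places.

z = -0.672

With x = 189 successes in n = 492, p̂ = 0.38415. p̂ − p₀ = -0.015854.
Continuity correction 1/(2n) = 1/984 = 0.001016.
Corrected numerator: |-0.015854| − 0.001016 = 0.014838.
Under H₀, SE = √(p₀(1−p₀)/n) = √(0.40·0.60/492) = √0.000487805 = 0.022086.
z = (−)0.014838/0.022086 = -0.672.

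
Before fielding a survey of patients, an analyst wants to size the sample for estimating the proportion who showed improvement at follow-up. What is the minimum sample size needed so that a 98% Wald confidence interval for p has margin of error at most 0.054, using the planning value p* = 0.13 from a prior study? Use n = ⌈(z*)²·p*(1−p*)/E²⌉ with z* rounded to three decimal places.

The 98% critical value is z* = 2.326.
p*(1−p*) = 0.13·0.87 = 0.1131.
Required n before rounding: 5.410276 × 0.1131 / 0.054² = 209.843.
Rounding up, n = 210.

n = 210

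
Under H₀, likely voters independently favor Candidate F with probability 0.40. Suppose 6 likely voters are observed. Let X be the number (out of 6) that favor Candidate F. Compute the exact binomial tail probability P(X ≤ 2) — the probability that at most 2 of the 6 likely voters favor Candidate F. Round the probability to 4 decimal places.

P = 0.5443

X ~ Binomial(n=6, p=0.40).
P(X ≤ 2) = C(6,0)·0.40^0·0.60^6 + C(6,1)·0.40^1·0.60^5 + C(6,2)·0.40^2·0.60^4.
= 0.046656 + 0.186624 + 0.311040 = 0.5443.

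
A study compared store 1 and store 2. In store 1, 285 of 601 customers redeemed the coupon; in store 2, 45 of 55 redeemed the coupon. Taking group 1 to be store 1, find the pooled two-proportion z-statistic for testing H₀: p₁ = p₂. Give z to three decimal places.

p̂₁ = 285/601 = 0.47421, p̂₂ = 45/55 = 0.81818.
Pooling: p̂ = 330/656 = 0.50305.
SE = √[p̂(1−p̂)(1/n₁+1/n₂)] = √[0.50305·0.49695·(1/601+1/55)] ≈ 0.070436.
z = (p̂₁ − p̂₂)/SE = (0.47421 − 0.81818)/0.070436 = -0.34397/0.070436 = -4.883.

z = -4.883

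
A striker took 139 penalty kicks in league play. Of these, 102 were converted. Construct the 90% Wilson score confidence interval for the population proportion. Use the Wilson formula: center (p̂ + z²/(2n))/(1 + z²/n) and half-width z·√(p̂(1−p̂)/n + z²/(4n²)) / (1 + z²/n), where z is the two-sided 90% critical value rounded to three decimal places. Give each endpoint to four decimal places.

Here p̂ = 102/139 = 0.73381 and z = 1.645 (z² = 2.706025).
1 + z²/n = 1.019468.
Adjusted center: (0.73381 + z²/(2n))/1.019468 = 0.72935.
Radicand: p̂(1−p̂)/n + z²/(4n²) = 0.001405263 + 0.000035014 = 0.001440277.
Half-width = 1.645·√0.001440277/1.019468 = 0.06124.
Interval: 0.72935 ± 0.06124 → (0.6681, 0.7906).

(0.6681, 0.7906)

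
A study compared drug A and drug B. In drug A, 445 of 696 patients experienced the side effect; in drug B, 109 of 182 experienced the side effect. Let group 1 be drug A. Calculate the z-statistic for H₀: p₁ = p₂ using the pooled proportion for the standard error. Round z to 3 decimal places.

z = 1.007

Sample proportions: p̂₁ = 445/696 = 0.63937 and p̂₂ = 109/182 = 0.59890.
Pooling: p̂ = 554/878 = 0.63098.
Pooled SE = √[0.2328444·0.00693129] ≈ 0.040174.
z = (p̂₁ − p̂₂)/SE = (0.63937 − 0.59890)/0.040174 = 0.04047/0.040174 = 1.007.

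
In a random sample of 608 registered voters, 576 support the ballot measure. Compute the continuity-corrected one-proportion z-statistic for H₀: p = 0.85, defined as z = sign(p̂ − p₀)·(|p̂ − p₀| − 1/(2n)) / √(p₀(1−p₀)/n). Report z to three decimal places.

z = 6.667

With x = 576 successes in n = 608, p̂ = 0.94737. p̂ − p₀ = 0.097368.
1/(2n) = 0.000822.
Corrected numerator: |0.097368| − 0.000822 = 0.096546.
Null standard error: √(0.85·0.15/608) = √0.000209704 = 0.014481.
z = +0.096546/0.014481 = 6.667.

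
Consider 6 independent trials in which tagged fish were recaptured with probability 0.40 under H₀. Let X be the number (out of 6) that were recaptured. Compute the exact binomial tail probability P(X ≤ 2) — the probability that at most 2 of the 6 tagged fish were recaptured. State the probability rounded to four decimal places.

P = 0.5443

X ~ Binomial(n=6, p=0.40).
P(X ≤ 2) = C(6,0)·0.40^0·0.60^6 + C(6,1)·0.40^1·0.60^5 + C(6,2)·0.40^2·0.60^4.
= 0.046656 + 0.186624 + 0.311040 = 0.5443.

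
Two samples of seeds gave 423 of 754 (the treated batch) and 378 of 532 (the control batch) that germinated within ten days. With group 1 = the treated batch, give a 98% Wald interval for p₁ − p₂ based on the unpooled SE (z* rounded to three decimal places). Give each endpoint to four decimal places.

(-0.2116, -0.0874)

p̂₁ = 0.56101, p̂₂ = 0.71053, so the observed difference is -0.14952.
SE = √(0.000326629 + 0.000386614) = √0.000713243 = 0.026707.
z* = 2.326 at the 98% level. Margin = 2.326·0.026707 = 0.06212.
So the interval runs from -0.2116 to -0.0874.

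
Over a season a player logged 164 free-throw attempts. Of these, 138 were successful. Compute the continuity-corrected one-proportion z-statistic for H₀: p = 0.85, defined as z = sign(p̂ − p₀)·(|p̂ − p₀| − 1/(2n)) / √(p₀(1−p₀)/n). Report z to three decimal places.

z = -0.197

With x = 138 successes in n = 164, p̂ = 0.84146. p̂ − p₀ = -0.008537.
1/(2n) = 0.003049.
Corrected numerator: |-0.008537| − 0.003049 = 0.005488.
Under H₀, SE = √(p₀(1−p₀)/n) = √(0.85·0.15/164) = √0.000777439 = 0.027883.
z = (−)0.005488/0.027883 = -0.197.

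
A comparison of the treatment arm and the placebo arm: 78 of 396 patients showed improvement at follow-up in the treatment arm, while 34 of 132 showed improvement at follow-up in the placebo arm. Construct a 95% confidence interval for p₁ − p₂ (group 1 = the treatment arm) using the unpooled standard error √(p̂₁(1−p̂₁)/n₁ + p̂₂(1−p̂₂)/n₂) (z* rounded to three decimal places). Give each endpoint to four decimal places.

p̂₁ = 78/396 = 0.19697, p̂₂ = 34/132 = 0.25758; p̂₁ − p̂₂ = -0.06061.
Unpooled SE = √(p̂₁(1−p̂₁)/n₁ + p̂₂(1−p̂₂)/n₂) = √(0.000399426 + 0.001448716) = 0.042990.
The 95% critical value is z* = 1.960. Margin = 1.960·0.042990 = 0.08426.
So the interval runs from -0.1449 to 0.0237.

(-0.1449, 0.0237)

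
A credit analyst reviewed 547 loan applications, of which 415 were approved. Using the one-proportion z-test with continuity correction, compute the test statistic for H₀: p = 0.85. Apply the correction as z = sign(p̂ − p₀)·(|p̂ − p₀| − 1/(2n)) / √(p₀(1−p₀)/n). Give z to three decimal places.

z = -5.921

The sample proportion is 415/547 = 0.75868. p̂ − p₀ = -0.091316.
1/(2n) = 0.000914.
Corrected numerator: |-0.091316| − 0.000914 = 0.090402.
Null standard error: √(0.85·0.15/547) = √0.000233090 = 0.015267.
z = −0.090402/0.015267 = -5.921.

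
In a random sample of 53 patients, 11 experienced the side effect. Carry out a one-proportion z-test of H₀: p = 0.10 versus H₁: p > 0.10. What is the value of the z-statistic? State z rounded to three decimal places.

Sample proportion p̂ = 11/53 = 0.20755.
Null standard error: √(0.10·0.90/53) = √0.001698113 = 0.041208.
Test statistic: z = 0.10755/0.041208 = 2.610.

z = 2.610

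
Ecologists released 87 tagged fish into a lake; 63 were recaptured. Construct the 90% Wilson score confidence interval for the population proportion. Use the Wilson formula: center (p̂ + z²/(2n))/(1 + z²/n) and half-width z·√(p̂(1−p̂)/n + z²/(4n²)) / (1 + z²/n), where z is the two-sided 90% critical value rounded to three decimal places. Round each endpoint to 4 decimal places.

(0.6395, 0.7953)

p̂ = 63/87 = 0.72414; z = 1.645, so z² = 2.706025.
1 + z²/n = 1.031104.
Center = (0.72414 + 0.015552)/1.031104 = 0.71738.
Radicand: p̂(1−p̂)/n + z²/(4n²) = 0.002296117 + 0.000089379 = 0.002385496.
Half-width = z·√(radicand)/denom = 1.645·0.048842/1.031104 = 0.07792.
So the interval runs from 0.6395 to 0.7953.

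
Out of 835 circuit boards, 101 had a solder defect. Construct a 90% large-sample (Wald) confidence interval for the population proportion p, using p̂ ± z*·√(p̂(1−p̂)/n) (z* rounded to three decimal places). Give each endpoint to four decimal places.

(0.1024, 0.1395)

p̂ = 101/835 = 0.12096.
SE = √(p̂(1−p̂)/n) = √(0.106327/835) = 0.011284.
For 90% confidence, z* = 1.645.
Margin of error: 1.645 × 0.011284 = 0.01856.
So the interval runs from 0.1024 to 0.1395.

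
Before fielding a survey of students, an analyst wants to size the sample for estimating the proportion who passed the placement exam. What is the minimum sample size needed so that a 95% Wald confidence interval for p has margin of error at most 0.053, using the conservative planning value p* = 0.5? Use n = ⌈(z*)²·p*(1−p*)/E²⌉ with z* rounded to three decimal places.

n = 342

The 95% critical value is z* = 1.960.
p*(1−p*) = 0.50·0.50 = 0.2500.
Required n before rounding: 3.841600 × 0.2500 / 0.053² = 341.901.
Rounding up, n = 342.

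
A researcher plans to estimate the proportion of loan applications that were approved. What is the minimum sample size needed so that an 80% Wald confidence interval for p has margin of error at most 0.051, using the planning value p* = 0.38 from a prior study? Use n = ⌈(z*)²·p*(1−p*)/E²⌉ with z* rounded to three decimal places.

For 80% confidence, z* = 1.282.
p*(1−p*) = 0.38·0.62 = 0.2356.
Required n before rounding: 1.643524 × 0.2356 / 0.051² = 148.871.
Rounding up, n = 149.

n = 149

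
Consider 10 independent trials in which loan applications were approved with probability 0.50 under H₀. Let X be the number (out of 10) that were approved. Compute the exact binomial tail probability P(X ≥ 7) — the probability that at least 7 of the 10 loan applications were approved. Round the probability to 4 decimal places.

X is binomial with n = 10 and p = 0.50.
P(X ≥ 7) = C(10,7)·0.50^7·0.50^3 + C(10,8)·0.50^8·0.50^2 + C(10,9)·0.50^9·0.50^1 + C(10,10)·0.50^10·0.50^0.
= 0.117188 + 0.043945 + 0.009766 + 0.000977 = 0.1719.

P = 0.1719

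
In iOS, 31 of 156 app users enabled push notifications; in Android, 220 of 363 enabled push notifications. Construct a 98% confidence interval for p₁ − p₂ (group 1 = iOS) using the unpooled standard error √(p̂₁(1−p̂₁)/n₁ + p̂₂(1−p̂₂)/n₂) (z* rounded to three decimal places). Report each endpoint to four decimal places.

(-0.5026, -0.3120)

p̂₁ = 31/156 = 0.19872, p̂₂ = 220/363 = 0.60606; p̂₁ − p̂₂ = -0.40734.
SE = √(0.001020700 + 0.000657717) = √0.001678417 = 0.040968.
For 98% confidence, z* = 2.326. Margin = 2.326·0.040968 = 0.09529.
Interval: -0.40734 ± 0.09529 → (-0.5026, -0.3120).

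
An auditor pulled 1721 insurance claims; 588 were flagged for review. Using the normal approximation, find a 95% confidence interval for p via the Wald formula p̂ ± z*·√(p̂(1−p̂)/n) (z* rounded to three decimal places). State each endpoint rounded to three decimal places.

Sample proportion p̂ = 588/1721 = 0.34166.
SE(p̂) = √(0.34166·0.65834/1721) = 0.011432.
z* = 1.960 at the 95% level.
Margin of error: 1.960 × 0.011432 = 0.02241.
So the interval runs from 0.319 to 0.364.

(0.319, 0.364)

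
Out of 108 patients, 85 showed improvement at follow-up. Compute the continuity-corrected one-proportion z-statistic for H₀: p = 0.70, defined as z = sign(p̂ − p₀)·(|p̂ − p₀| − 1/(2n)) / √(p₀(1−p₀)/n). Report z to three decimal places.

z = 1.869

Sample proportion p̂ = 85/108 = 0.78704. p̂ − p₀ = 0.087037.
Continuity correction 1/(2n) = 1/216 = 0.004630.
Corrected numerator: |0.087037| − 0.004630 = 0.082407.
Under H₀, SE = √(p₀(1−p₀)/n) = √(0.70·0.30/108) = √0.001944444 = 0.044096.
z = +0.082407/0.044096 = 1.869.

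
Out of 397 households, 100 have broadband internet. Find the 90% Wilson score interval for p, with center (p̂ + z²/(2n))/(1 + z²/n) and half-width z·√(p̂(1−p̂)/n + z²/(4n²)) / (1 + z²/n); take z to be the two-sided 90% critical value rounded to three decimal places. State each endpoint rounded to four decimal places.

(0.2178, 0.2893)

Here p̂ = 100/397 = 0.25189 and z = 1.645 (z² = 2.706025).
Denominator 1 + z²/n = 1 + 2.706025/397 = 1.006816.
Adjusted center: (0.25189 + z²/(2n))/1.006816 = 0.25357.
Radicand: p̂(1−p̂)/n + z²/(4n²) = 0.000474663 + 0.000004292 = 0.000478955.
Half-width = z·√(radicand)/denom = 1.645·0.021885/1.006816 = 0.03576.
CI: 0.25357 ± 0.03576 = (0.2178, 0.2893).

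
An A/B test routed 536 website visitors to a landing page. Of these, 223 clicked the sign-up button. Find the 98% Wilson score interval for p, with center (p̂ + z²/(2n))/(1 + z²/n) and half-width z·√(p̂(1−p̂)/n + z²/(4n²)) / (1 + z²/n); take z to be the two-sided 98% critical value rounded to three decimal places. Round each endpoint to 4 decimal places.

(0.3676, 0.4662)

p̂ = 223/536 = 0.41604; z = 2.326, so z² = 5.410276.
Denominator 1 + z²/n = 1 + 5.410276/536 = 1.010094.
Center = (0.41604 + 0.005047)/1.010094 = 0.41688.
Radicand: p̂(1−p̂)/n + z²/(4n²) = 0.000453268 + 0.000004708 = 0.000457976.
Half-width = 2.326·√0.000457976/1.010094 = 0.04928.
Interval: 0.41688 ± 0.04928 → (0.3676, 0.4662).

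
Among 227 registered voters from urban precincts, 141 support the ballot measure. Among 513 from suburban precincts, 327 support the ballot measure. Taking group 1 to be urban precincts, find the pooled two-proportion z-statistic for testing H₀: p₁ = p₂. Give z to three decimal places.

Sample proportions: p̂₁ = 141/227 = 0.62115 and p̂₂ = 327/513 = 0.63743.
Pooled p̂ = (141+327)/(227+513) = 468/740 = 0.63243.
Pooled SE = √[0.2324617·0.00635460] ≈ 0.038434.
z = -0.01628/0.038434 = -0.424.

z = -0.424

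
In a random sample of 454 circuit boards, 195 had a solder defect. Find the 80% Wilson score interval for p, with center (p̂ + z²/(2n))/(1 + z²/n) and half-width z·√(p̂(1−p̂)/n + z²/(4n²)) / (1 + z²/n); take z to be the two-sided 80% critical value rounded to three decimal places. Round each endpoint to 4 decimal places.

Here p̂ = 195/454 = 0.42952 and z = 1.282 (z² = 1.643524).
1 + z²/n = 1.003620.
Center = (0.42952 + 0.001810)/1.003620 = 0.42977.
Radicand: p̂(1−p̂)/n + z²/(4n²) = 0.000539718 + 0.000001993 = 0.000541711.
Half-width = z·√(radicand)/denom = 1.282·0.023275/1.003620 = 0.02973.
Interval: 0.42977 ± 0.02973 → (0.4000, 0.4595).

(0.4000, 0.4595)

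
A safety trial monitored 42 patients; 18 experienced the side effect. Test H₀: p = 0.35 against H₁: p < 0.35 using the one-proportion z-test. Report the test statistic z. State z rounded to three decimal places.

With x = 18 successes in n = 42, p̂ = 0.42857.
Under H₀, SE = √(p₀(1−p₀)/n) = √(0.35·0.65/42) = √0.005416667 = 0.073598.
z = (0.42857 − 0.35)/0.073598 = 0.07857/0.073598 = 1.068.

z = 1.068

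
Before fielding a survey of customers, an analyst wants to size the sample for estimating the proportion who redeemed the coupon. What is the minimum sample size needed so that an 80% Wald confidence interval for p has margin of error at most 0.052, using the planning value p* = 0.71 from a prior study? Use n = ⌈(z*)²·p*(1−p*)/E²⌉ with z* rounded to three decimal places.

n = 126

z* = 1.282 at the 80% level.
p*(1−p*) = 0.71·0.29 = 0.2059.
Required n before rounding: 1.643524 × 0.2059 / 0.052² = 125.149.
Rounding up, n = 126.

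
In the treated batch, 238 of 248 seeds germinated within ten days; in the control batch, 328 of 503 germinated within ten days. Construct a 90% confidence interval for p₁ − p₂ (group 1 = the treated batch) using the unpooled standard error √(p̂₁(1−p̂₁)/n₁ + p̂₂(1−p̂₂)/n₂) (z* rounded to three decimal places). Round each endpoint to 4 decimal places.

p̂₁ = 238/248 = 0.95968, p̂₂ = 328/503 = 0.65209; p̂₁ − p̂₂ = 0.30759.
SE = √(0.000156035 + 0.000451033) = √0.000607068 = 0.024639.
The 90% critical value is z* = 1.645. Margin of error = 0.04053.
Interval: 0.30759 ± 0.04053 → (0.2671, 0.3481).

(0.2671, 0.3481)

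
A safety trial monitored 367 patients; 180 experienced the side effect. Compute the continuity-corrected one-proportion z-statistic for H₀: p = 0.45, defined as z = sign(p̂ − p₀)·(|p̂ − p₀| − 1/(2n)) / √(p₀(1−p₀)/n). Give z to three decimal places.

z = 1.506

p̂ = 180/367 = 0.49046. p̂ − p₀ = 0.040463.
1/(2n) = 0.001362.
Corrected numerator: |0.040463| − 0.001362 = 0.039101.
Under H₀, SE = √(p₀(1−p₀)/n) = √(0.45·0.55/367) = √0.000674387 = 0.025969.
z = +0.039101/0.025969 = 1.506.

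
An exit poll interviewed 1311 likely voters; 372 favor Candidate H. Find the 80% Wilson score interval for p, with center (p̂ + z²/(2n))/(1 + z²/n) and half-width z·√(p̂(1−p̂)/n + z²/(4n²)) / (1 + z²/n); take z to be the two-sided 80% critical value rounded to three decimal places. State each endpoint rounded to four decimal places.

p̂ = 372/1311 = 0.28375; z = 1.282, so z² = 1.643524.
Denominator 1 + z²/n = 1 + 1.643524/1311 = 1.001254.
Center = (0.28375 + 0.000627)/1.001254 = 0.28402.
Radicand: p̂(1−p̂)/n + z²/(4n²) = 0.000155025 + 0.000000239 = 0.000155264.
Half-width = 1.282·√0.000155264/1.001254 = 0.01595.
So the interval runs from 0.2681 to 0.3000.

(0.2681, 0.3000)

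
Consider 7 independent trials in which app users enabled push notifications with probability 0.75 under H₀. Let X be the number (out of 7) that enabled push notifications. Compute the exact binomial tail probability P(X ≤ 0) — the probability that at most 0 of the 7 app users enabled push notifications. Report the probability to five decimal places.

P = 0.00006

X ~ Binomial(n=7, p=0.75).
P(X ≤ 0) = C(7,0)·0.75^0·0.25^7.
= 0.000061 = 0.00006.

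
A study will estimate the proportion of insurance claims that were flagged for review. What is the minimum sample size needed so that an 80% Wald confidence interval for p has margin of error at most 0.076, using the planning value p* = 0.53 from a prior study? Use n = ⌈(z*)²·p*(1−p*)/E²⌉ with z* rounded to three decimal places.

n = 71

The 80% critical value is z* = 1.282.
p*(1−p*) = 0.2491.
(z*)²·p*(1−p*)/E² = 1.643524·0.2491/0.005776 = 70.880.
Rounding up, n = 71.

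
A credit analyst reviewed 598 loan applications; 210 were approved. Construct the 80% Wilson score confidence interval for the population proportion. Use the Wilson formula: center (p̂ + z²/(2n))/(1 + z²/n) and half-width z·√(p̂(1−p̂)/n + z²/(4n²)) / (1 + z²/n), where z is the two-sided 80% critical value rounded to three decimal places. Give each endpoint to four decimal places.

p̂ = 210/598 = 0.35117; z = 1.282, so z² = 1.643524.
1 + z²/n = 1.002748.
Center = (0.35117 + 0.001374)/1.002748 = 0.35158.
Radicand: p̂(1−p̂)/n + z²/(4n²) = 0.000381020 + 0.000001149 = 0.000382169.
Half-width = z·√(radicand)/denom = 1.282·0.019549/1.002748 = 0.02499.
So the interval runs from 0.3266 to 0.3766.

(0.3266, 0.3766)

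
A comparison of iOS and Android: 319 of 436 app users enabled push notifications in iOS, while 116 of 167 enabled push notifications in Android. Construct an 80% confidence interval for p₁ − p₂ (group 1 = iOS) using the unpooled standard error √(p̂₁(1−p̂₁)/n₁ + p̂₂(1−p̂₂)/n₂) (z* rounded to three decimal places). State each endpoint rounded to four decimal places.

(-0.0161, 0.0902)

p̂₁ = 0.73165, p̂₂ = 0.69461, so the observed difference is 0.03704.
SE = √(0.000450316 + 0.001270219) = √0.001720535 = 0.041479.
The 80% critical value is z* = 1.282. Margin of error = 0.05318.
CI: 0.03704 ± 0.05318 = (-0.0161, 0.0902).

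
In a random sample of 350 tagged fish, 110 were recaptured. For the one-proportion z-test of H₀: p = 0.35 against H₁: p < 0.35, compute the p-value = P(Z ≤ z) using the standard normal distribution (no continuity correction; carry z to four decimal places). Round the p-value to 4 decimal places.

p-value = 0.0806

With x = 110 successes in n = 350, p̂ = 0.31429.
Null standard error: √(0.35·0.65/350) = √0.000650000 = 0.025495.
z = (p̂ − p₀)/SE = (110/350 − 0.35)/0.025495 ≈ -1.4008.
From the standard normal, P(Z ≤ z) = 0.0806.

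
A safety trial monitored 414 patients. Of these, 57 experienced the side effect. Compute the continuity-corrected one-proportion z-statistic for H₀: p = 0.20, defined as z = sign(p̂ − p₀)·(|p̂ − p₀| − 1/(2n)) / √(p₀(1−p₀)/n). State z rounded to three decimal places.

With x = 57 successes in n = 414, p̂ = 0.13768. p̂ − p₀ = -0.062319.
1/(2n) = 0.001208.
Corrected numerator: |-0.062319| − 0.001208 = 0.061111.
Null standard error: √(0.20·0.80/414) = √0.000386473 = 0.019659.
z = (−)0.061111/0.019659 = -3.109.

z = -3.109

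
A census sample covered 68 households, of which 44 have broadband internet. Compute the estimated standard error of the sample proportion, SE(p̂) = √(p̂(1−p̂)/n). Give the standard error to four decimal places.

The sample proportion is 44/68 = 0.64706.
p̂(1−p̂) = 0.228373.
SE = √(0.228373/68) = √0.003358426 = 0.0580.

SE = 0.0580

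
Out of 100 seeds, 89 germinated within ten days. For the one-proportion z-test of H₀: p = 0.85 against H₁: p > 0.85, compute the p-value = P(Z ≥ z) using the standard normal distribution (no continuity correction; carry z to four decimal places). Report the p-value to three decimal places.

Sample proportion p̂ = 89/100 = 0.89000.
SE₀ = √(0.85·0.15/100) = 0.035707.
z = (p̂ − p₀)/SE = (89/100 − 0.85)/0.035707 ≈ 1.1202.
From the standard normal, P(Z ≥ z) = 0.131.

p-value = 0.131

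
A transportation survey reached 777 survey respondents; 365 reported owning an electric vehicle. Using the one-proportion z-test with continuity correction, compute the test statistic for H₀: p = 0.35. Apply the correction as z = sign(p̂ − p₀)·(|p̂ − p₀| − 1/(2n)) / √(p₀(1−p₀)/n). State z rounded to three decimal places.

The sample proportion is 365/777 = 0.46976. p̂ − p₀ = 0.119755.
Continuity correction 1/(2n) = 1/1554 = 0.000644.
Corrected numerator: |0.119755| − 0.000644 = 0.119111.
Null standard error: √(0.35·0.65/777) = √0.000292793 = 0.017111.
z = (+)0.119111/0.017111 = 6.961.

z = 6.961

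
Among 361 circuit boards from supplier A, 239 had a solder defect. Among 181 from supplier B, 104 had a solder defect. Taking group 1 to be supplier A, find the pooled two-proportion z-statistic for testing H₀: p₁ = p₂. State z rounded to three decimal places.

z = 1.992

Sample proportions: p̂₁ = 239/361 = 0.66205 and p̂₂ = 104/181 = 0.57459.
Pooling: p̂ = 343/542 = 0.63284.
Pooled SE = √[0.2323532·0.00829494] ≈ 0.043902.
z = 0.08746/0.043902 = 1.992.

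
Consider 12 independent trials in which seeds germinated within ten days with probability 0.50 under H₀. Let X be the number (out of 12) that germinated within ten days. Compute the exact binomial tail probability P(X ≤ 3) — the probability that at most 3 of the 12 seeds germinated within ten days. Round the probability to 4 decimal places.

P = 0.0730

X ~ Binomial(n=12, p=0.50).
P(X ≤ 3) = C(12,0)·0.50^0·0.50^12 + C(12,1)·0.50^1·0.50^11 + C(12,2)·0.50^2·0.50^10 + C(12,3)·0.50^3·0.50^9.
= 0.000244 + 0.002930 + 0.016113 + 0.053711 = 0.0730.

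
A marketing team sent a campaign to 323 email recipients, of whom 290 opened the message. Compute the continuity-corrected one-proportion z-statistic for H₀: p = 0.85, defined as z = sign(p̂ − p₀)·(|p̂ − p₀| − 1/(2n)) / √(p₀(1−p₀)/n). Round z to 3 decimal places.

z = 2.330

The sample proportion is 290/323 = 0.89783. p̂ − p₀ = 0.047833.
Continuity correction 1/(2n) = 1/646 = 0.001548.
Corrected numerator: |0.047833| − 0.001548 = 0.046285.
Null standard error: √(0.85·0.15/323) = √0.000394737 = 0.019868.
z = (+)0.046285/0.019868 = 2.330.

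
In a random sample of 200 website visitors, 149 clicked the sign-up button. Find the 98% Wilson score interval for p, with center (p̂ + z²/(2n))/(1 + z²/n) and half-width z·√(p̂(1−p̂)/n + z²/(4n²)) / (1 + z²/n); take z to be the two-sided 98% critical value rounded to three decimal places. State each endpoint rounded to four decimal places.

Here p̂ = 149/200 = 0.74500 and z = 2.326 (z² = 5.410276).
1 + z²/n = 1.027051.
Center = (0.74500 + 0.013526)/1.027051 = 0.73855.
Radicand: p̂(1−p̂)/n + z²/(4n²) = 0.000949875 + 0.000033814 = 0.000983689.
Half-width = z·√(radicand)/denom = 2.326·0.031364/1.027051 = 0.07103.
CI: 0.73855 ± 0.07103 = (0.6675, 0.8096).

(0.6675, 0.8096)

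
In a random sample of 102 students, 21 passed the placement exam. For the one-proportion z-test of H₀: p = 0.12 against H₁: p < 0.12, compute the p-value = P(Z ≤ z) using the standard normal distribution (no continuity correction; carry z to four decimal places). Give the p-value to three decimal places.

With x = 21 successes in n = 102, p̂ = 0.20588.
Under H₀, SE = √(p₀(1−p₀)/n) = √(0.12·0.88/102) = √0.001035294 = 0.032176.
z = (p̂ − p₀)/SE = (21/102 − 0.12)/0.032176 ≈ 2.6691.
From the standard normal, P(Z ≤ z) = 0.996.

p-value = 0.996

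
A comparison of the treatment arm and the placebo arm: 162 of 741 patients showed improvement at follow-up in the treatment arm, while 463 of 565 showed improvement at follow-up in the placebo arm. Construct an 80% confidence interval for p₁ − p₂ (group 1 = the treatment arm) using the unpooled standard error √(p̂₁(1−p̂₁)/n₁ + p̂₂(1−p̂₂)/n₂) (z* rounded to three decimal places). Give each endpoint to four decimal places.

(-0.6293, -0.5724)

p̂₁ = 0.21862, p̂₂ = 0.81947, so the observed difference is -0.60085.
Unpooled SE = √(p̂₁(1−p̂₁)/n₁ + p̂₂(1−p̂₂)/n₂) = √(0.000230536 + 0.000261840) = 0.022190.
For 80% confidence, z* = 1.282. Margin of error = 0.02845.
Interval: -0.60085 ± 0.02845 → (-0.6293, -0.5724).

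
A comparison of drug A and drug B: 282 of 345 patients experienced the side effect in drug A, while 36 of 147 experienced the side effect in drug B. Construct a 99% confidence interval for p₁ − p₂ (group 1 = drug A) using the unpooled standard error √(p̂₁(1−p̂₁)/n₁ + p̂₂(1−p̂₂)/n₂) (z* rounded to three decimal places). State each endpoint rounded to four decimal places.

p̂₁ = 282/345 = 0.81739, p̂₂ = 36/147 = 0.24490; p̂₁ − p̂₂ = 0.57249.
SE = √(0.000432646 + 0.001257979) = √0.001690625 = 0.041117.
For 99% confidence, z* = 2.576. Margin of error = 0.10592.
CI: 0.57249 ± 0.10592 = (0.4666, 0.6784).

(0.4666, 0.6784)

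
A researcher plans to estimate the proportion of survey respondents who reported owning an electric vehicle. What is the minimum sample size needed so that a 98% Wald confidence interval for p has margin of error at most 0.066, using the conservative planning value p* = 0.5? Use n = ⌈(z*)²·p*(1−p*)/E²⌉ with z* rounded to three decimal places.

z* = 2.326 at the 98% level.
p*(1−p*) = 0.2500.
(z*)²·p*(1−p*)/E² = 5.410276·0.2500/0.004356 = 310.507.
Rounding up, n = 311.

n = 311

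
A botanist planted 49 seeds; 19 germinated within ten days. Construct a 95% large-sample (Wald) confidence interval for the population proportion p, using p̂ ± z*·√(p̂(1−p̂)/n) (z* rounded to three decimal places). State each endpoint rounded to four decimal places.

(0.2513, 0.5242)

Sample proportion p̂ = 19/49 = 0.38776.
SE = √(p̂(1−p̂)/n) = √(0.237401/49) = 0.069605.
z* = 1.960 at the 95% level.
Margin = 1.960·0.069605 = 0.13643.
CI: 0.38776 ± 0.13643 = (0.2513, 0.5242).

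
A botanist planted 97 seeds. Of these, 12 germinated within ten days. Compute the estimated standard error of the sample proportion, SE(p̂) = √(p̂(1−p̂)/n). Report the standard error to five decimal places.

Sample proportion p̂ = 12/97 = 0.12371.
p̂(1−p̂) = 0.108406.
Dividing by n and taking the root: √0.001117588 = 0.03343.

SE = 0.03343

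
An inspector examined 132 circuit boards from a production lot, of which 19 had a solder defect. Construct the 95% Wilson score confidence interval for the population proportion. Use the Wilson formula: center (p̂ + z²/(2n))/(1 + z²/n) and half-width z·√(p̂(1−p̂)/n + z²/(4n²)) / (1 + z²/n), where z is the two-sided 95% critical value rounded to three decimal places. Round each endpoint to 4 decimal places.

(0.0941, 0.2139)

Here p̂ = 19/132 = 0.14394 and z = 1.960 (z² = 3.841600).
Denominator 1 + z²/n = 1 + 3.841600/132 = 1.029103.
Center = (0.14394 + 0.014552)/1.029103 = 0.15401.
Radicand: p̂(1−p̂)/n + z²/(4n²) = 0.000933491 + 0.000055119 = 0.000988610.
Half-width = z·√(radicand)/denom = 1.960·0.031442/1.029103 = 0.05988.
So the interval runs from 0.0941 to 0.2139.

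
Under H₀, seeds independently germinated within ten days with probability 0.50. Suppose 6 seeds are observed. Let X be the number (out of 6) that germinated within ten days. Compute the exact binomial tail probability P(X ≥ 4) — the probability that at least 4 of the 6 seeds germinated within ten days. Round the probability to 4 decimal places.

P = 0.3438

X ~ Binomial(n=6, p=0.50).
P(X ≥ 4) = C(6,4)·0.50^4·0.50^2 + C(6,5)·0.50^5·0.50^1 + C(6,6)·0.50^6·0.50^0.
= 0.234375 + 0.093750 + 0.015625 = 0.3438.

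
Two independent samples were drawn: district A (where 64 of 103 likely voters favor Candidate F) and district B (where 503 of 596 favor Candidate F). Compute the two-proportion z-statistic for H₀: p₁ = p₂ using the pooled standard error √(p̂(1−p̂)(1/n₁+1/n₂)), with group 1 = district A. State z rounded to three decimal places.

z = -5.330

p̂₁ = 64/103 = 0.62136, p̂₂ = 503/596 = 0.84396.
Pooled p̂ = (64+503)/(103+596) = 567/699 = 0.81116.
Pooled SE = √[0.1531802·0.01138659] ≈ 0.041764.
z = (p̂₁ − p̂₂)/SE = (0.62136 − 0.84396)/0.041764 = -0.22260/0.041764 = -5.330.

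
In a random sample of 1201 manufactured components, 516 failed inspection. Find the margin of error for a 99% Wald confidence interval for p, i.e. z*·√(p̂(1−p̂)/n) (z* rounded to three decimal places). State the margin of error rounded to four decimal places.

Sample proportion p̂ = 516/1201 = 0.42964.
SE = √(p̂(1−p̂)/n) = √(0.245050/1201) = 0.014284.
For 99% confidence, z* = 2.576.
Margin of error = z*·SE = 2.576 × 0.014284 = 0.0368.

ME = 0.0368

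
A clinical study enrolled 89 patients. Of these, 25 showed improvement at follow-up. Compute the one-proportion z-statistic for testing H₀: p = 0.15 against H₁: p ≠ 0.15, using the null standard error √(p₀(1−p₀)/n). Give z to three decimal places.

z = 3.458

The sample proportion is 25/89 = 0.28090.
SE₀ = √(0.15·0.85/89) = 0.037849.
Test statistic: z = 0.13090/0.037849 = 3.458.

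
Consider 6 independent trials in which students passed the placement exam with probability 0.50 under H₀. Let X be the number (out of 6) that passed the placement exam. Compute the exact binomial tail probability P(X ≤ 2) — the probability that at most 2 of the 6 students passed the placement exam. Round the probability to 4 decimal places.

P = 0.3438

X ~ Binomial(n=6, p=0.50).
P(X ≤ 2) = C(6,0)·0.50^0·0.50^6 + C(6,1)·0.50^1·0.50^5 + C(6,2)·0.50^2·0.50^4.
= 0.015625 + 0.093750 + 0.234375 = 0.3438.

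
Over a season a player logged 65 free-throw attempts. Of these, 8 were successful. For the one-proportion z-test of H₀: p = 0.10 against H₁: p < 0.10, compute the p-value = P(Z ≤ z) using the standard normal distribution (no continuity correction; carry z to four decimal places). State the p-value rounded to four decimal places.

p̂ = 8/65 = 0.12308.
Null standard error: √(0.10·0.90/65) = √0.001384615 = 0.037210.
Test statistic (full precision, shown to 4 dp): z = (8/65 − 0.10)/SE₀ ≈ 0.6202.
p-value = P(Z ≤ z) with z = 0.6202 → 0.7324.

p-value = 0.7324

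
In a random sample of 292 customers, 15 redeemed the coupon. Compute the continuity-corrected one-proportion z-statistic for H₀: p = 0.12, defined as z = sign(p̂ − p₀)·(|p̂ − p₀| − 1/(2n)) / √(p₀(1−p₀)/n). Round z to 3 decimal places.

z = -3.519

Sample proportion p̂ = 15/292 = 0.05137. p̂ − p₀ = -0.068630.
Continuity correction 1/(2n) = 1/584 = 0.001712.
Corrected numerator: |-0.068630| − 0.001712 = 0.066918.
SE₀ = √(0.12·0.88/292) = 0.019017.
z = (−)0.066918/0.019017 = -3.519.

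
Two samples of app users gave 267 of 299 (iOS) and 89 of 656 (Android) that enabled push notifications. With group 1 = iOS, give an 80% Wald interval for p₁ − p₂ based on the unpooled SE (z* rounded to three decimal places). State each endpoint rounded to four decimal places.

(0.7287, 0.7859)

p̂₁ = 267/299 = 0.89298, p̂₂ = 89/656 = 0.13567; p̂₁ − p̂₂ = 0.75731.
SE = √(0.000319630 + 0.000178756) = √0.000498386 = 0.022325.
The 80% critical value is z* = 1.282. Margin of error = 0.02862.
So the interval runs from 0.7287 to 0.7859.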